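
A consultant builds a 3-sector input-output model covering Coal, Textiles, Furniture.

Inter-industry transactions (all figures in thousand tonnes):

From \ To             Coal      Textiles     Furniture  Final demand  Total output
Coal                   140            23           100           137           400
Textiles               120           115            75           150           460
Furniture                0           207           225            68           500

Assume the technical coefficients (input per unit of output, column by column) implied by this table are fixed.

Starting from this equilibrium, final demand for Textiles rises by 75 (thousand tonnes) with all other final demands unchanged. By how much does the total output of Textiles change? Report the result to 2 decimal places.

Δx_2 = 141.87

Technical coefficients a_ij = z_ij / X_j:
  a_11 = 140/400 = 0.35, a_21 = 120/400 = 0.30, a_31 = 0/400 = 0.00
  a_12 = 23/460 = 0.05, a_22 = 115/460 = 0.25, a_32 = 207/460 = 0.45
  a_13 = 100/500 = 0.20, a_23 = 75/500 = 0.15, a_33 = 225/500 = 0.45
I − A =
  [   0.65    -0.05    -0.20]
  [  -0.30     0.75    -0.15]
  [   0.00    -0.45     0.55]
Cofactors of I−A, C_ij = (−1)^(i+j)·(minor ij) (rows/columns in the sector order above):
  C_11 = (0.75)(0.55) − (-0.15)(-0.45) = 0.3450
  C_12 = −[(-0.30)(0.55) − (-0.15)(0.00)] = 0.1650
  C_13 = (-0.30)(-0.45) − (0.75)(0.00) = 0.1350
  C_21 = −[(-0.05)(0.55) − (-0.20)(-0.45)] = 0.1175
  C_22 = (0.65)(0.55) − (-0.20)(0.00) = 0.3575
  C_23 = −[(0.65)(-0.45) − (-0.05)(0.00)] = 0.2925
  C_31 = (-0.05)(-0.15) − (-0.20)(0.75) = 0.1575
  C_32 = −[(0.65)(-0.15) − (-0.20)(-0.30)] = 0.1575
  C_33 = (0.65)(0.75) − (-0.05)(-0.30) = 0.4725
det(I−A) = Σ_j (I−A)_1j·C_1j = (0.65)(0.3450) + (-0.05)(0.1650) + (-0.20)(0.1350) = 0.1890
adj(I−A) = Cᵀ =
  [ 0.3450   0.1175   0.1575]
  [ 0.1650   0.3575   0.1575]
  [ 0.1350   0.2925   0.4725]
(I − A)⁻¹ = adj(I−A) / det(I−A) ≈
  [   1.8254     0.6217     0.8333]
  [   0.8730     1.8915     0.8333]
  [   0.7143     1.5476     2.5000]
Δx = (I − A)⁻¹ Δd with Δd having +75 in the Textiles component and 0 elsewhere.
So Δx_2 = L_22 · (+75), where L_22 = adj(I−A)_22 / det(I−A) = 0.3575 / 0.1890.
Δx_2 = 0.3575 × (+75) / 0.1890 = 26.8125 / 0.1890 ≈ 141.87.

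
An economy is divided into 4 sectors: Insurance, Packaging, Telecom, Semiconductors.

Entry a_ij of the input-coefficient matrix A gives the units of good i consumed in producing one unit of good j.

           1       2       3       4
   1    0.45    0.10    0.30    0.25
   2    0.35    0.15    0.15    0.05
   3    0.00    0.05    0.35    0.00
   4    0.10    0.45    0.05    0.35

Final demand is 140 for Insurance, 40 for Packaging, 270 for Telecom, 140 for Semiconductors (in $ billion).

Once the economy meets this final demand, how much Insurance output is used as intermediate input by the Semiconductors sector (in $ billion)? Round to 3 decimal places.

z_14 = 199.806

I − A =
  [   0.55    -0.10    -0.30    -0.25]
  [  -0.35     0.85    -0.15    -0.05]
  [   0.00    -0.05     0.65     0.00]
  [  -0.10    -0.45    -0.05     0.65]
Compute the cofactors C_ij = (−1)^(i+j)·(3×3 minor ij) of I−A; the adjugate is their transpose:
adj(I−A) = Cᵀ =
  [ 0.339500   0.125750   0.196500   0.140250]
  [ 0.151125   0.216125   0.125375   0.074750]
  [ 0.011625   0.016625   0.207625   0.005750]
  [ 0.157750   0.170250   0.133000   0.271750]
det(I−A) = Σ_j (I−A)_1j·C_1j = (0.55)(0.339500) + (-0.10)(0.151125) + (-0.30)(0.011625) + (-0.25)(0.157750) = 0.1286875
(I − A)⁻¹ = adj(I−A) / det(I−A) ≈
  [   2.6382     0.9772     1.5270     1.0898]
  [   1.1744     1.6795     0.9743     0.5809]
  [   0.0903     0.1292     1.6134     0.0447]
  [   1.2258     1.3230     1.0335     2.1117]
First solve x = (I − A)⁻¹ d = adj(I−A)·d / det(I−A); in particular x_4 = (0.157750·140 + 0.170250·40 + 0.133000·270 + 0.271750·140) / 0.1286875 = 102.85 / 0.1286875 ≈ 799.22292.
Intermediate flow from 1 to 4: z_14 = a_14 · x_4 = 0.25 × 102.85 / 0.1286875 = 25.7125 / 0.1286875 ≈ 199.806.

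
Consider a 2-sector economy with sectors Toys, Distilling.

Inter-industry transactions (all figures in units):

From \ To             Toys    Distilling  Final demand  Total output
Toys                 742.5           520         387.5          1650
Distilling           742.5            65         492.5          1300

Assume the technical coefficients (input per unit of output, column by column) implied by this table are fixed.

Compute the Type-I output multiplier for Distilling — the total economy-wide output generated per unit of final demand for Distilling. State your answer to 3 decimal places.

m_D = 2.774

Technical coefficients a_ij = z_ij / X_j:
  a_TT = 742.5/1650 = 0.45, a_DT = 742.5/1650 = 0.45
  a_TD = 520/1300 = 0.40, a_DD = 65/1300 = 0.05
I − A =
  [   0.55    -0.40]
  [  -0.45     0.95]
det(I−A) = (0.55)(0.95) − (-0.40)(-0.45) = 0.3425
adj(I−A) = [[0.95, 0.40], [0.45, 0.55]]
(I − A)⁻¹ = adj(I−A) / det(I−A) ≈
  [   2.7737     1.1679]
  [   1.3139     1.6058]
The output multiplier for sector j is the column-j sum of the Leontief inverse (I − A)⁻¹ = adj(I−A) / det(I−A).
Column D of adj(I−A): (0.40, 0.55); det(I−A) = 0.3425.
m_D = (0.40 + 0.55) / 0.3425 = 0.95 / 0.3425 ≈ 2.774.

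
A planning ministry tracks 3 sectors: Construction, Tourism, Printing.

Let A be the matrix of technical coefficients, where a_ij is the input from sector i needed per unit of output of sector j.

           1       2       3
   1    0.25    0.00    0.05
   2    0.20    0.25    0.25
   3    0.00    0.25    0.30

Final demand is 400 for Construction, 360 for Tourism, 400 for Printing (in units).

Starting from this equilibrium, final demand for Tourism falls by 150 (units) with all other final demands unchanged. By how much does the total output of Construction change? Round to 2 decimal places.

I − A =
  [   0.75     0.00    -0.05]
  [  -0.20     0.75    -0.25]
  [   0.00    -0.25     0.70]
Cofactors of I−A, C_ij = (−1)^(i+j)·(minor ij) (rows/columns in the sector order above):
  C_11 = (0.75)(0.70) − (-0.25)(-0.25) = 0.4625
  C_12 = −[(-0.20)(0.70) − (-0.25)(0.00)] = 0.1400
  C_13 = (-0.20)(-0.25) − (0.75)(0.00) = 0.0500
  C_21 = −[(0.00)(0.70) − (-0.05)(-0.25)] = 0.0125
  C_22 = (0.75)(0.70) − (-0.05)(0.00) = 0.5250
  C_23 = −[(0.75)(-0.25) − (0.00)(0.00)] = 0.1875
  C_31 = (0.00)(-0.25) − (-0.05)(0.75) = 0.0375
  C_32 = −[(0.75)(-0.25) − (-0.05)(-0.20)] = 0.1975
  C_33 = (0.75)(0.75) − (0.00)(-0.20) = 0.5625
det(I−A) = Σ_j (I−A)_1j·C_1j = (0.75)(0.4625) + (0.00)(0.1400) + (-0.05)(0.0500) = 0.344375
adj(I−A) = Cᵀ =
  [ 0.4625   0.0125   0.0375]
  [ 0.1400   0.5250   0.1975]
  [ 0.0500   0.1875   0.5625]
(I − A)⁻¹ = adj(I−A) / det(I−A) ≈
  [   1.3430     0.0363     0.1089]
  [   0.4065     1.5245     0.5735]
  [   0.1452     0.5445     1.6334]
Δx = (I − A)⁻¹ Δd with Δd having -150 in the Tourism component and 0 elsewhere.
So Δx_1 = L_12 · (-150), where L_12 = adj(I−A)_12 / det(I−A) = 0.0125 / 0.344375.
Δx_1 = 0.0125 × (-150) / 0.344375 = -1.875 / 0.344375 ≈ -5.44.

Δx_1 = -5.44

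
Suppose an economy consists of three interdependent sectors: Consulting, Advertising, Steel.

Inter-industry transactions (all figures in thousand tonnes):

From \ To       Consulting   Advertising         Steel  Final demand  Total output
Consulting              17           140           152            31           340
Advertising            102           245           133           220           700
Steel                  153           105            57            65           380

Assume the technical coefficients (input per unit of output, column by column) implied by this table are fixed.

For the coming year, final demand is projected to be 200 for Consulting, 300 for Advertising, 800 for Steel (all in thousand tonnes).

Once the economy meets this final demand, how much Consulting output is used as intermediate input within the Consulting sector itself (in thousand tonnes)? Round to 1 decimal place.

z_CC = 84.1

Technical coefficients a_ij = z_ij / X_j:
  a_CC = 17/340 = 0.05, a_AC = 102/340 = 0.30, a_SC = 153/340 = 0.45
  a_CA = 140/700 = 0.20, a_AA = 245/700 = 0.35, a_SA = 105/700 = 0.15
  a_CS = 152/380 = 0.40, a_AS = 133/380 = 0.35, a_SS = 57/380 = 0.15
I − A =
  [   0.95    -0.20    -0.40]
  [  -0.30     0.65    -0.35]
  [  -0.45    -0.15     0.85]
Cofactors of I−A, C_ij = (−1)^(i+j)·(minor ij) (rows/columns in the sector order above):
  C_11 = (0.65)(0.85) − (-0.35)(-0.15) = 0.5000
  C_12 = −[(-0.30)(0.85) − (-0.35)(-0.45)] = 0.4125
  C_13 = (-0.30)(-0.15) − (0.65)(-0.45) = 0.3375
  C_21 = −[(-0.20)(0.85) − (-0.40)(-0.15)] = 0.2300
  C_22 = (0.95)(0.85) − (-0.40)(-0.45) = 0.6275
  C_23 = −[(0.95)(-0.15) − (-0.20)(-0.45)] = 0.2325
  C_31 = (-0.20)(-0.35) − (-0.40)(0.65) = 0.3300
  C_32 = −[(0.95)(-0.35) − (-0.40)(-0.30)] = 0.4525
  C_33 = (0.95)(0.65) − (-0.20)(-0.30) = 0.5575
det(I−A) = Σ_j (I−A)_1j·C_1j = (0.95)(0.5000) + (-0.20)(0.4125) + (-0.40)(0.3375) = 0.2575
adj(I−A) = Cᵀ =
  [ 0.5000   0.2300   0.3300]
  [ 0.4125   0.6275   0.4525]
  [ 0.3375   0.2325   0.5575]
(I − A)⁻¹ = adj(I−A) / det(I−A) ≈
  [   1.9417     0.8932     1.2816]
  [   1.6019     2.4369     1.7573]
  [   1.3107     0.9029     2.1650]
First solve x = (I − A)⁻¹ d = adj(I−A)·d / det(I−A); in particular x_C = (0.5000·200 + 0.2300·300 + 0.3300·800) / 0.2575 = 433.00 / 0.2575 ≈ 1681.553.
Intermediate flow from C to C: z_CC = a_CC · x_C = 0.05 × 433.00 / 0.2575 = 21.65 / 0.2575 ≈ 84.1.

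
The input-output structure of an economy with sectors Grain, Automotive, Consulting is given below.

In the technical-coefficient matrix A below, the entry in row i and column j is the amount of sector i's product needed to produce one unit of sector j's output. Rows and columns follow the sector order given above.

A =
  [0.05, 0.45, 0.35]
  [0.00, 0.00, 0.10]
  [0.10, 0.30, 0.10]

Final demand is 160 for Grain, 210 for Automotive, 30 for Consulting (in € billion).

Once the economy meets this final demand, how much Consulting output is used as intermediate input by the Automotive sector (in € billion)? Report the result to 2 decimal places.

z_CA = 67.34

I − A =
  [   0.95    -0.45    -0.35]
  [   0.00     1.00    -0.10]
  [  -0.10    -0.30     0.90]
Cofactors of I−A, C_ij = (−1)^(i+j)·(minor ij) (rows/columns in the sector order above):
  C_11 = (1.00)(0.90) − (-0.10)(-0.30) = 0.8700
  C_12 = −[(0.00)(0.90) − (-0.10)(-0.10)] = 0.0100
  C_13 = (0.00)(-0.30) − (1.00)(-0.10) = 0.1000
  C_21 = −[(-0.45)(0.90) − (-0.35)(-0.30)] = 0.5100
  C_22 = (0.95)(0.90) − (-0.35)(-0.10) = 0.8200
  C_23 = −[(0.95)(-0.30) − (-0.45)(-0.10)] = 0.3300
  C_31 = (-0.45)(-0.10) − (-0.35)(1.00) = 0.3950
  C_32 = −[(0.95)(-0.10) − (-0.35)(0.00)] = 0.0950
  C_33 = (0.95)(1.00) − (-0.45)(0.00) = 0.9500
det(I−A) = Σ_j (I−A)_1j·C_1j = (0.95)(0.8700) + (-0.45)(0.0100) + (-0.35)(0.1000) = 0.7870
adj(I−A) = Cᵀ =
  [ 0.8700   0.5100   0.3950]
  [ 0.0100   0.8200   0.0950]
  [ 0.1000   0.3300   0.9500]
(I − A)⁻¹ = adj(I−A) / det(I−A) ≈
  [   1.1055     0.6480     0.5019]
  [   0.0127     1.0419     0.1207]
  [   0.1271     0.4193     1.2071]
First solve x = (I − A)⁻¹ d = adj(I−A)·d / det(I−A); in particular x_A = (0.0100·160 + 0.8200·210 + 0.0950·30) / 0.7870 = 176.65 / 0.7870 ≈ 224.4600.
Intermediate flow from C to A: z_CA = a_CA · x_A = 0.30 × 176.65 / 0.7870 = 52.995 / 0.7870 ≈ 67.34.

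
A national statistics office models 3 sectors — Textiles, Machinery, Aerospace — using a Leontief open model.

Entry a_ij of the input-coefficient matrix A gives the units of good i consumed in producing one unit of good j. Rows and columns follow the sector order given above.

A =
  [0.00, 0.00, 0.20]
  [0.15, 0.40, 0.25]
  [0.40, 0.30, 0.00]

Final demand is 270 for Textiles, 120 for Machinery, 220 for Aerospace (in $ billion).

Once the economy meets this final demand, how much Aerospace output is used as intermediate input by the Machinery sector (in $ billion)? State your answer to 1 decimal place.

I − A =
  [   1.00     0.00    -0.20]
  [  -0.15     0.60    -0.25]
  [  -0.40    -0.30     1.00]
Cofactors of I−A, C_ij = (−1)^(i+j)·(minor ij) (rows/columns in the sector order above):
  C_11 = (0.60)(1.00) − (-0.25)(-0.30) = 0.5250
  C_12 = −[(-0.15)(1.00) − (-0.25)(-0.40)] = 0.2500
  C_13 = (-0.15)(-0.30) − (0.60)(-0.40) = 0.2850
  C_21 = −[(0.00)(1.00) − (-0.20)(-0.30)] = 0.0600
  C_22 = (1.00)(1.00) − (-0.20)(-0.40) = 0.9200
  C_23 = −[(1.00)(-0.30) − (0.00)(-0.40)] = 0.3000
  C_31 = (0.00)(-0.25) − (-0.20)(0.60) = 0.1200
  C_32 = −[(1.00)(-0.25) − (-0.20)(-0.15)] = 0.2800
  C_33 = (1.00)(0.60) − (0.00)(-0.15) = 0.6000
det(I−A) = Σ_j (I−A)_1j·C_1j = (1.00)(0.5250) + (0.00)(0.2500) + (-0.20)(0.2850) = 0.4680
adj(I−A) = Cᵀ =
  [ 0.5250   0.0600   0.1200]
  [ 0.2500   0.9200   0.2800]
  [ 0.2850   0.3000   0.6000]
(I − A)⁻¹ = adj(I−A) / det(I−A) ≈
  [   1.1218     0.1282     0.2564]
  [   0.5342     1.9658     0.5983]
  [   0.6090     0.6410     1.2821]
First solve x = (I − A)⁻¹ d = adj(I−A)·d / det(I−A); in particular x_M = (0.2500·270 + 0.9200·120 + 0.2800·220) / 0.4680 = 239.50 / 0.4680 ≈ 511.752.
Intermediate flow from A to M: z_AM = a_AM · x_M = 0.30 × 239.50 / 0.4680 = 71.85 / 0.4680 ≈ 153.5.

z_AM = 153.5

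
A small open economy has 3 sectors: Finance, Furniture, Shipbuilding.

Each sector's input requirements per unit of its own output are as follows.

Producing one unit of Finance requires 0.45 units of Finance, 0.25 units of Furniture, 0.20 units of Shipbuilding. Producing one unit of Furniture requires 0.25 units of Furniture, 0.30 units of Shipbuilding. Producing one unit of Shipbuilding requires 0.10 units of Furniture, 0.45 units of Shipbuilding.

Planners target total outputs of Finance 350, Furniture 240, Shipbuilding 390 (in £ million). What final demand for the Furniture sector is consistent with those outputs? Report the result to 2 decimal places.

d_2 = 53.50

I − A =
  [   0.55     0.00     0.00]
  [  -0.25     0.75    -0.10]
  [  -0.20    -0.30     0.55]
d = (I − A) x:
  d_1 = (+0.55)·350 + (+0.00)·240 + (+0.00)·390 = 192.50
  d_2 = (-0.25)·350 + (+0.75)·240 + (-0.10)·390 = 53.50
  d_3 = (-0.20)·350 + (-0.30)·240 + (+0.55)·390 = 72.50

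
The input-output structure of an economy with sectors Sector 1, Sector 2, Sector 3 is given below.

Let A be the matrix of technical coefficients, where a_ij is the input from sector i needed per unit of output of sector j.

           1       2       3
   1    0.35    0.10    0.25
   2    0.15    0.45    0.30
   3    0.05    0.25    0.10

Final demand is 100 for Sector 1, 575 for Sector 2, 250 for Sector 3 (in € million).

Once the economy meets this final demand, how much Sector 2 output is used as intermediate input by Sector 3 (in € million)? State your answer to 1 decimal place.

z_23 = 233.8

I − A =
  [   0.65    -0.10    -0.25]
  [  -0.15     0.55    -0.30]
  [  -0.05    -0.25     0.90]
Cofactors of I−A, C_ij = (−1)^(i+j)·(minor ij) (rows/columns in the sector order above):
  C_11 = (0.55)(0.90) − (-0.30)(-0.25) = 0.4200
  C_12 = −[(-0.15)(0.90) − (-0.30)(-0.05)] = 0.1500
  C_13 = (-0.15)(-0.25) − (0.55)(-0.05) = 0.0650
  C_21 = −[(-0.10)(0.90) − (-0.25)(-0.25)] = 0.1525
  C_22 = (0.65)(0.90) − (-0.25)(-0.05) = 0.5725
  C_23 = −[(0.65)(-0.25) − (-0.10)(-0.05)] = 0.1675
  C_31 = (-0.10)(-0.30) − (-0.25)(0.55) = 0.1675
  C_32 = −[(0.65)(-0.30) − (-0.25)(-0.15)] = 0.2325
  C_33 = (0.65)(0.55) − (-0.10)(-0.15) = 0.3425
det(I−A) = Σ_j (I−A)_1j·C_1j = (0.65)(0.4200) + (-0.10)(0.1500) + (-0.25)(0.0650) = 0.24175
adj(I−A) = Cᵀ =
  [ 0.4200   0.1525   0.1675]
  [ 0.1500   0.5725   0.2325]
  [ 0.0650   0.1675   0.3425]
(I − A)⁻¹ = adj(I−A) / det(I−A) ≈
  [   1.7373     0.6308     0.6929]
  [   0.6205     2.3681     0.9617]
  [   0.2689     0.6929     1.4168]
First solve x = (I − A)⁻¹ d = adj(I−A)·d / det(I−A); in particular x_3 = (0.0650·100 + 0.1675·575 + 0.3425·250) / 0.24175 = 188.4375 / 0.24175 ≈ 779.473.
Intermediate flow from 2 to 3: z_23 = a_23 · x_3 = 0.30 × 188.4375 / 0.24175 = 56.53125 / 0.24175 ≈ 233.8.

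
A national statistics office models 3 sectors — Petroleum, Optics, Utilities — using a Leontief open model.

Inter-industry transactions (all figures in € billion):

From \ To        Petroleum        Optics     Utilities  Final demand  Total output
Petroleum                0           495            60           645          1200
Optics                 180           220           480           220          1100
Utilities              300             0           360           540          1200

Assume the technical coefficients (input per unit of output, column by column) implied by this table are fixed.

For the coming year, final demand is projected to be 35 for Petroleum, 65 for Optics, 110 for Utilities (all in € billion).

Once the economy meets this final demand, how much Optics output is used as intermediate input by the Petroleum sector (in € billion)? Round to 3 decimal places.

z_OP = 21.062

Technical coefficients a_ij = z_ij / X_j:
  a_PP = 0/1200 = 0.00, a_OP = 180/1200 = 0.15, a_UP = 300/1200 = 0.25
  a_PO = 495/1100 = 0.45, a_OO = 220/1100 = 0.20, a_UO = 0/1100 = 0.00
  a_PU = 60/1200 = 0.05, a_OU = 480/1200 = 0.40, a_UU = 360/1200 = 0.30
I − A =
  [   1.00    -0.45    -0.05]
  [  -0.15     0.80    -0.40]
  [  -0.25     0.00     0.70]
Cofactors of I−A, C_ij = (−1)^(i+j)·(minor ij) (rows/columns in the sector order above):
  C_11 = (0.80)(0.70) − (-0.40)(0.00) = 0.5600
  C_12 = −[(-0.15)(0.70) − (-0.40)(-0.25)] = 0.2050
  C_13 = (-0.15)(0.00) − (0.80)(-0.25) = 0.2000
  C_21 = −[(-0.45)(0.70) − (-0.05)(0.00)] = 0.3150
  C_22 = (1.00)(0.70) − (-0.05)(-0.25) = 0.6875
  C_23 = −[(1.00)(0.00) − (-0.45)(-0.25)] = 0.1125
  C_31 = (-0.45)(-0.40) − (-0.05)(0.80) = 0.2200
  C_32 = −[(1.00)(-0.40) − (-0.05)(-0.15)] = 0.4075
  C_33 = (1.00)(0.80) − (-0.45)(-0.15) = 0.7325
det(I−A) = Σ_j (I−A)_1j·C_1j = (1.00)(0.5600) + (-0.45)(0.2050) + (-0.05)(0.2000) = 0.45775
adj(I−A) = Cᵀ =
  [ 0.5600   0.3150   0.2200]
  [ 0.2050   0.6875   0.4075]
  [ 0.2000   0.1125   0.7325]
(I − A)⁻¹ = adj(I−A) / det(I−A) ≈
  [   1.2234     0.6881     0.4806]
  [   0.4478     1.5019     0.8902]
  [   0.4369     0.2458     1.6002]
First solve x = (I − A)⁻¹ d = adj(I−A)·d / det(I−A); in particular x_P = (0.5600·35 + 0.3150·65 + 0.2200·110) / 0.45775 = 64.275 / 0.45775 ≈ 140.41507.
Intermediate flow from O to P: z_OP = a_OP · x_P = 0.15 × 64.275 / 0.45775 = 9.64125 / 0.45775 ≈ 21.062.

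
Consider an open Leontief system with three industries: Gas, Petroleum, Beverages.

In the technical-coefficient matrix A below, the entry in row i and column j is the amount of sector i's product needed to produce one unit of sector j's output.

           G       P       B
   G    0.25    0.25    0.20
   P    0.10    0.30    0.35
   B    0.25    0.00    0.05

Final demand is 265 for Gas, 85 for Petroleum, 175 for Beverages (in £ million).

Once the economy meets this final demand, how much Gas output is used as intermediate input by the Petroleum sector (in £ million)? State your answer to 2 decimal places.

I − A =
  [   0.75    -0.25    -0.20]
  [  -0.10     0.70    -0.35]
  [  -0.25     0.00     0.95]
Cofactors of I−A, C_ij = (−1)^(i+j)·(minor ij) (rows/columns in the sector order above):
  C_11 = (0.70)(0.95) − (-0.35)(0.00) = 0.6650
  C_12 = −[(-0.10)(0.95) − (-0.35)(-0.25)] = 0.1825
  C_13 = (-0.10)(0.00) − (0.70)(-0.25) = 0.1750
  C_21 = −[(-0.25)(0.95) − (-0.20)(0.00)] = 0.2375
  C_22 = (0.75)(0.95) − (-0.20)(-0.25) = 0.6625
  C_23 = −[(0.75)(0.00) − (-0.25)(-0.25)] = 0.0625
  C_31 = (-0.25)(-0.35) − (-0.20)(0.70) = 0.2275
  C_32 = −[(0.75)(-0.35) − (-0.20)(-0.10)] = 0.2825
  C_33 = (0.75)(0.70) − (-0.25)(-0.10) = 0.5000
det(I−A) = Σ_j (I−A)_1j·C_1j = (0.75)(0.6650) + (-0.25)(0.1825) + (-0.20)(0.1750) = 0.418125
adj(I−A) = Cᵀ =
  [ 0.6650   0.2375   0.2275]
  [ 0.1825   0.6625   0.2825]
  [ 0.1750   0.0625   0.5000]
(I − A)⁻¹ = adj(I−A) / det(I−A) ≈
  [   1.5904     0.5680     0.5441]
  [   0.4365     1.5845     0.6756]
  [   0.4185     0.1495     1.1958]
First solve x = (I − A)⁻¹ d = adj(I−A)·d / det(I−A); in particular x_P = (0.1825·265 + 0.6625·85 + 0.2825·175) / 0.418125 = 154.1125 / 0.418125 ≈ 368.5800.
Intermediate flow from G to P: z_GP = a_GP · x_P = 0.25 × 154.1125 / 0.418125 = 38.528125 / 0.418125 ≈ 92.14.

z_GP = 92.14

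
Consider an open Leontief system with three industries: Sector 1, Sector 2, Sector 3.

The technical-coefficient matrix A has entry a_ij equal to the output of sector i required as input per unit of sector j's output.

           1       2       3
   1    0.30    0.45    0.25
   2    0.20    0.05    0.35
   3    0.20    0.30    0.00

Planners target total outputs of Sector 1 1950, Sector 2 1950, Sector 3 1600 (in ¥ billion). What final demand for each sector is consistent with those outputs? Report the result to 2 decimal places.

I − A =
  [   0.70    -0.45    -0.25]
  [  -0.20     0.95    -0.35]
  [  -0.20    -0.30     1.00]
d = (I − A) x:
  d_1 = (+0.70)·1950 + (-0.45)·1950 + (-0.25)·1600 = 87.50
  d_2 = (-0.20)·1950 + (+0.95)·1950 + (-0.35)·1600 = 902.50
  d_3 = (-0.20)·1950 + (-0.30)·1950 + (+1.00)·1600 = 625.00

d_1 = 87.50, d_2 = 902.50, d_3 = 625.00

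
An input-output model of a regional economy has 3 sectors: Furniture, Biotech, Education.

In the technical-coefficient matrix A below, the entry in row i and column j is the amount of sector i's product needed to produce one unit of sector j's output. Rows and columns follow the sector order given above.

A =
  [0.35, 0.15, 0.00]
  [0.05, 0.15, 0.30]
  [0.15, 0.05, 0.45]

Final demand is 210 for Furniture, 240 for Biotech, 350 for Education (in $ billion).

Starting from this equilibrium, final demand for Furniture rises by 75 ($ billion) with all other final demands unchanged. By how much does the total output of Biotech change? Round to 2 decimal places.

I − A =
  [   0.65    -0.15     0.00]
  [  -0.05     0.85    -0.30]
  [  -0.15    -0.05     0.55]
Cofactors of I−A, C_ij = (−1)^(i+j)·(minor ij) (rows/columns in the sector order above):
  C_11 = (0.85)(0.55) − (-0.30)(-0.05) = 0.4525
  C_12 = −[(-0.05)(0.55) − (-0.30)(-0.15)] = 0.0725
  C_13 = (-0.05)(-0.05) − (0.85)(-0.15) = 0.1300
  C_21 = −[(-0.15)(0.55) − (0.00)(-0.05)] = 0.0825
  C_22 = (0.65)(0.55) − (0.00)(-0.15) = 0.3575
  C_23 = −[(0.65)(-0.05) − (-0.15)(-0.15)] = 0.0550
  C_31 = (-0.15)(-0.30) − (0.00)(0.85) = 0.0450
  C_32 = −[(0.65)(-0.30) − (0.00)(-0.05)] = 0.1950
  C_33 = (0.65)(0.85) − (-0.15)(-0.05) = 0.5450
det(I−A) = Σ_j (I−A)_1j·C_1j = (0.65)(0.4525) + (-0.15)(0.0725) + (0.00)(0.1300) = 0.28325
adj(I−A) = Cᵀ =
  [ 0.4525   0.0825   0.0450]
  [ 0.0725   0.3575   0.1950]
  [ 0.1300   0.0550   0.5450]
(I − A)⁻¹ = adj(I−A) / det(I−A) ≈
  [   1.5975     0.2913     0.1589]
  [   0.2560     1.2621     0.6884]
  [   0.4590     0.1942     1.9241]
Δx = (I − A)⁻¹ Δd with Δd having +75 in the Furniture component and 0 elsewhere.
So Δx_2 = L_21 · (+75), where L_21 = adj(I−A)_21 / det(I−A) = 0.0725 / 0.28325.
Δx_2 = 0.0725 × (+75) / 0.28325 = 5.4375 / 0.28325 ≈ 19.20.

Δx_2 = 19.20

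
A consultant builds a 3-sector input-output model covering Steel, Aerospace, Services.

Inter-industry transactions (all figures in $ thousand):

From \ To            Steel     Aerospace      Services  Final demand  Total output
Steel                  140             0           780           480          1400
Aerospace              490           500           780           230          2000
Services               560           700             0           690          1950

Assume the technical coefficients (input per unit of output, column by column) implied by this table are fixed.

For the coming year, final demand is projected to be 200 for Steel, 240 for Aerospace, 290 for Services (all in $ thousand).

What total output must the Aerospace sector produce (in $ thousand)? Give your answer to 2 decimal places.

Technical coefficients a_ij = z_ij / X_j:
  a_11 = 140/1400 = 0.10, a_21 = 490/1400 = 0.35, a_31 = 560/1400 = 0.40
  a_12 = 0/2000 = 0.00, a_22 = 500/2000 = 0.25, a_32 = 700/2000 = 0.35
  a_13 = 780/1950 = 0.40, a_23 = 780/1950 = 0.40, a_33 = 0/1950 = 0.00
I − A =
  [   0.90     0.00    -0.40]
  [  -0.35     0.75    -0.40]
  [  -0.40    -0.35     1.00]
Cofactors of I−A, C_ij = (−1)^(i+j)·(minor ij) (rows/columns in the sector order above):
  C_11 = (0.75)(1.00) − (-0.40)(-0.35) = 0.6100
  C_12 = −[(-0.35)(1.00) − (-0.40)(-0.40)] = 0.5100
  C_13 = (-0.35)(-0.35) − (0.75)(-0.40) = 0.4225
  C_21 = −[(0.00)(1.00) − (-0.40)(-0.35)] = 0.1400
  C_22 = (0.90)(1.00) − (-0.40)(-0.40) = 0.7400
  C_23 = −[(0.90)(-0.35) − (0.00)(-0.40)] = 0.3150
  C_31 = (0.00)(-0.40) − (-0.40)(0.75) = 0.3000
  C_32 = −[(0.90)(-0.40) − (-0.40)(-0.35)] = 0.5000
  C_33 = (0.90)(0.75) − (0.00)(-0.35) = 0.6750
det(I−A) = Σ_j (I−A)_1j·C_1j = (0.90)(0.6100) + (0.00)(0.5100) + (-0.40)(0.4225) = 0.3800
adj(I−A) = Cᵀ =
  [ 0.6100   0.1400   0.3000]
  [ 0.5100   0.7400   0.5000]
  [ 0.4225   0.3150   0.6750]
(I − A)⁻¹ = adj(I−A) / det(I−A) ≈
  [   1.6053     0.3684     0.7895]
  [   1.3421     1.9474     1.3158]
  [   1.1118     0.8289     1.7763]
x = (I − A)⁻¹ d = adj(I−A)·d / det(I−A), with det(I−A) = 0.3800:
  x_1 = (0.6100·200 + 0.1400·240 + 0.3000·290) / 0.3800 = 242.60 / 0.3800 ≈ 638.42
  x_2 = (0.5100·200 + 0.7400·240 + 0.5000·290) / 0.3800 = 424.60 / 0.3800 ≈ 1117.37
  x_3 = (0.4225·200 + 0.3150·240 + 0.6750·290) / 0.3800 = 355.85 / 0.3800 ≈ 936.45

x_2 = 1117.37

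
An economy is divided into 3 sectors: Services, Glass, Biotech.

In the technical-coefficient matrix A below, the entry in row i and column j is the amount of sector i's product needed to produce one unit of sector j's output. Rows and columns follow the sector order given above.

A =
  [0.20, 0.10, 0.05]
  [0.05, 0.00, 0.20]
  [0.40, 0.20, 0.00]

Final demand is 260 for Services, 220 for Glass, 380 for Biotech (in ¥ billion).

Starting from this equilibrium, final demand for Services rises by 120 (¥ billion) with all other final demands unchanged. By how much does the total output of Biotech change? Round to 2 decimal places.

Δx_B = 66.98

I − A =
  [   0.80    -0.10    -0.05]
  [  -0.05     1.00    -0.20]
  [  -0.40    -0.20     1.00]
Cofactors of I−A, C_ij = (−1)^(i+j)·(minor ij) (rows/columns in the sector order above):
  C_11 = (1.00)(1.00) − (-0.20)(-0.20) = 0.9600
  C_12 = −[(-0.05)(1.00) − (-0.20)(-0.40)] = 0.1300
  C_13 = (-0.05)(-0.20) − (1.00)(-0.40) = 0.4100
  C_21 = −[(-0.10)(1.00) − (-0.05)(-0.20)] = 0.1100
  C_22 = (0.80)(1.00) − (-0.05)(-0.40) = 0.7800
  C_23 = −[(0.80)(-0.20) − (-0.10)(-0.40)] = 0.2000
  C_31 = (-0.10)(-0.20) − (-0.05)(1.00) = 0.0700
  C_32 = −[(0.80)(-0.20) − (-0.05)(-0.05)] = 0.1625
  C_33 = (0.80)(1.00) − (-0.10)(-0.05) = 0.7950
det(I−A) = Σ_j (I−A)_1j·C_1j = (0.80)(0.9600) + (-0.10)(0.1300) + (-0.05)(0.4100) = 0.7345
adj(I−A) = Cᵀ =
  [ 0.9600   0.1100   0.0700]
  [ 0.1300   0.7800   0.1625]
  [ 0.4100   0.2000   0.7950]
(I − A)⁻¹ = adj(I−A) / det(I−A) ≈
  [   1.3070     0.1498     0.0953]
  [   0.1770     1.0619     0.2212]
  [   0.5582     0.2723     1.0824]
Δx = (I − A)⁻¹ Δd with Δd having +120 in the Services component and 0 elsewhere.
So Δx_B = L_BS · (+120), where L_BS = adj(I−A)_BS / det(I−A) = 0.4100 / 0.7345.
Δx_B = 0.4100 × (+120) / 0.7345 = 49.20 / 0.7345 ≈ 66.98.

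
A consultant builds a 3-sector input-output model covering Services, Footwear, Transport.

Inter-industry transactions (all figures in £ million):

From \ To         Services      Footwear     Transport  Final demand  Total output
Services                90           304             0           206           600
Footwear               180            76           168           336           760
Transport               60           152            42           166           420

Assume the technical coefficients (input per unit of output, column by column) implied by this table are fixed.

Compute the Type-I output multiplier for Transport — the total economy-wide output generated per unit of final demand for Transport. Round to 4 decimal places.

m_T = 2.3061

Technical coefficients a_ij = z_ij / X_j:
  a_SS = 90/600 = 0.15, a_FS = 180/600 = 0.30, a_TS = 60/600 = 0.10
  a_SF = 304/760 = 0.40, a_FF = 76/760 = 0.10, a_TF = 152/760 = 0.20
  a_ST = 0/420 = 0.00, a_FT = 168/420 = 0.40, a_TT = 42/420 = 0.10
I − A =
  [   0.85    -0.40     0.00]
  [  -0.30     0.90    -0.40]
  [  -0.10    -0.20     0.90]
Cofactors of I−A, C_ij = (−1)^(i+j)·(minor ij) (rows/columns in the sector order above):
  C_11 = (0.90)(0.90) − (-0.40)(-0.20) = 0.7300
  C_12 = −[(-0.30)(0.90) − (-0.40)(-0.10)] = 0.3100
  C_13 = (-0.30)(-0.20) − (0.90)(-0.10) = 0.1500
  C_21 = −[(-0.40)(0.90) − (0.00)(-0.20)] = 0.3600
  C_22 = (0.85)(0.90) − (0.00)(-0.10) = 0.7650
  C_23 = −[(0.85)(-0.20) − (-0.40)(-0.10)] = 0.2100
  C_31 = (-0.40)(-0.40) − (0.00)(0.90) = 0.1600
  C_32 = −[(0.85)(-0.40) − (0.00)(-0.30)] = 0.3400
  C_33 = (0.85)(0.90) − (-0.40)(-0.30) = 0.6450
det(I−A) = Σ_j (I−A)_1j·C_1j = (0.85)(0.7300) + (-0.40)(0.3100) + (0.00)(0.1500) = 0.4965
adj(I−A) = Cᵀ =
  [ 0.7300   0.3600   0.1600]
  [ 0.3100   0.7650   0.3400]
  [ 0.1500   0.2100   0.6450]
(I − A)⁻¹ = adj(I−A) / det(I−A) ≈
  [   1.47029     0.72508     0.32226]
  [   0.62437     1.54079     0.68479]
  [   0.30211     0.42296     1.29909]
The output multiplier for sector j is the column-j sum of the Leontief inverse (I − A)⁻¹ = adj(I−A) / det(I−A).
Column T of adj(I−A): (0.1600, 0.3400, 0.6450); det(I−A) = 0.4965.
m_T = (0.1600 + 0.3400 + 0.6450) / 0.4965 = 1.145 / 0.4965 ≈ 2.3061.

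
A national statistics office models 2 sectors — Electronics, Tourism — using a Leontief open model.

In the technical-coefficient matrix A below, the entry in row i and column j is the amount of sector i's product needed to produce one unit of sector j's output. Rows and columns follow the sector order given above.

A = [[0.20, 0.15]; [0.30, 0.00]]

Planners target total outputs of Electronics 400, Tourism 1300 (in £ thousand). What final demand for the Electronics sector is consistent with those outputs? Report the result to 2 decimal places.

I − A =
  [   0.80    -0.15]
  [  -0.30     1.00]
d = (I − A) x:
  d_E = (+0.80)·400 + (-0.15)·1300 = 125.00
  d_T = (-0.30)·400 + (+1.00)·1300 = 1180.00

d_E = 125.00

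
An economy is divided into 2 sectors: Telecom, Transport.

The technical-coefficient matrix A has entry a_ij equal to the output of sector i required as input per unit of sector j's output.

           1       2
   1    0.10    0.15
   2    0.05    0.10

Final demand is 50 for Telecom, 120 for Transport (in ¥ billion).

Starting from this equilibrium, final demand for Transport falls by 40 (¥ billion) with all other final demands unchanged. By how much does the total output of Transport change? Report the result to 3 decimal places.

I − A =
  [   0.90    -0.15]
  [  -0.05     0.90]
det(I−A) = (0.90)(0.90) − (-0.15)(-0.05) = 0.8025
adj(I−A) = [[0.90, 0.15], [0.05, 0.90]]
(I − A)⁻¹ = adj(I−A) / det(I−A) ≈
  [   1.1215     0.1869]
  [   0.0623     1.1215]
Δx = (I − A)⁻¹ Δd with Δd having -40 in the Transport component and 0 elsewhere.
So Δx_2 = L_22 · (-40), where L_22 = adj(I−A)_22 / det(I−A) = 0.90 / 0.8025.
Δx_2 = 0.90 × (-40) / 0.8025 = -36.00 / 0.8025 ≈ -44.860.

Δx_2 = -44.860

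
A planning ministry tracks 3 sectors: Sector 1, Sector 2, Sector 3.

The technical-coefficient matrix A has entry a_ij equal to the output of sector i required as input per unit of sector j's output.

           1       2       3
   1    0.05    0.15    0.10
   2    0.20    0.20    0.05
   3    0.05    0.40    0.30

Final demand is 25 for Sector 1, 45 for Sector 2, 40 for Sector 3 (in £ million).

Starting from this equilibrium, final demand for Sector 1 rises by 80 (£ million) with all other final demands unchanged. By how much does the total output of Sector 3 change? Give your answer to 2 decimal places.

I − A =
  [   0.95    -0.15    -0.10]
  [  -0.20     0.80    -0.05]
  [  -0.05    -0.40     0.70]
Cofactors of I−A, C_ij = (−1)^(i+j)·(minor ij) (rows/columns in the sector order above):
  C_11 = (0.80)(0.70) − (-0.05)(-0.40) = 0.5400
  C_12 = −[(-0.20)(0.70) − (-0.05)(-0.05)] = 0.1425
  C_13 = (-0.20)(-0.40) − (0.80)(-0.05) = 0.1200
  C_21 = −[(-0.15)(0.70) − (-0.10)(-0.40)] = 0.1450
  C_22 = (0.95)(0.70) − (-0.10)(-0.05) = 0.6600
  C_23 = −[(0.95)(-0.40) − (-0.15)(-0.05)] = 0.3875
  C_31 = (-0.15)(-0.05) − (-0.10)(0.80) = 0.0875
  C_32 = −[(0.95)(-0.05) − (-0.10)(-0.20)] = 0.0675
  C_33 = (0.95)(0.80) − (-0.15)(-0.20) = 0.7300
det(I−A) = Σ_j (I−A)_1j·C_1j = (0.95)(0.5400) + (-0.15)(0.1425) + (-0.10)(0.1200) = 0.479625
adj(I−A) = Cᵀ =
  [ 0.5400   0.1450   0.0875]
  [ 0.1425   0.6600   0.0675]
  [ 0.1200   0.3875   0.7300]
(I − A)⁻¹ = adj(I−A) / det(I−A) ≈
  [   1.1259     0.3023     0.1824]
  [   0.2971     1.3761     0.1407]
  [   0.2502     0.8079     1.5220]
Δx = (I − A)⁻¹ Δd with Δd having +80 in the Sector 1 component and 0 elsewhere.
So Δx_3 = L_31 · (+80), where L_31 = adj(I−A)_31 / det(I−A) = 0.1200 / 0.479625.
Δx_3 = 0.1200 × (+80) / 0.479625 = 9.60 / 0.479625 ≈ 20.02.

Δx_3 = 20.02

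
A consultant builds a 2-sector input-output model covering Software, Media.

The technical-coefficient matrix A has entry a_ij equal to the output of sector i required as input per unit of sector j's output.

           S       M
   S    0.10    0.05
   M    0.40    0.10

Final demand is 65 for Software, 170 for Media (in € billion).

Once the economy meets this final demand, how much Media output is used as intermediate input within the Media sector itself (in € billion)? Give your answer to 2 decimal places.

I − A =
  [   0.90    -0.05]
  [  -0.40     0.90]
det(I−A) = (0.90)(0.90) − (-0.05)(-0.40) = 0.7900
adj(I−A) = [[0.90, 0.05], [0.40, 0.90]]
(I − A)⁻¹ = adj(I−A) / det(I−A) ≈
  [   1.1392     0.0633]
  [   0.5063     1.1392]
First solve x = (I − A)⁻¹ d = adj(I−A)·d / det(I−A); in particular x_M = (0.40·65 + 0.90·170) / 0.7900 = 179.00 / 0.7900 ≈ 226.5823.
Intermediate flow from M to M: z_MM = a_MM · x_M = 0.10 × 179.00 / 0.7900 = 17.90 / 0.7900 ≈ 22.66.

z_MM = 22.66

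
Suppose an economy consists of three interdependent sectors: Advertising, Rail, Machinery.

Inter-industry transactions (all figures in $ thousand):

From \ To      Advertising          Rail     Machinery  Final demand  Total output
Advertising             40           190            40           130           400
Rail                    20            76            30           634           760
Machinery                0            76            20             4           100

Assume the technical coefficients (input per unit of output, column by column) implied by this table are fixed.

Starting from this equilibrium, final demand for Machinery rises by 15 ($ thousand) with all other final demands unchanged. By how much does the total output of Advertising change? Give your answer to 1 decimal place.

Δx_1 = 10.7

Technical coefficients a_ij = z_ij / X_j:
  a_11 = 40/400 = 0.10, a_21 = 20/400 = 0.05, a_31 = 0/400 = 0.00
  a_12 = 190/760 = 0.25, a_22 = 76/760 = 0.10, a_32 = 76/760 = 0.10
  a_13 = 40/100 = 0.40, a_23 = 30/100 = 0.30, a_33 = 20/100 = 0.20
I − A =
  [   0.90    -0.25    -0.40]
  [  -0.05     0.90    -0.30]
  [   0.00    -0.10     0.80]
Cofactors of I−A, C_ij = (−1)^(i+j)·(minor ij) (rows/columns in the sector order above):
  C_11 = (0.90)(0.80) − (-0.30)(-0.10) = 0.6900
  C_12 = −[(-0.05)(0.80) − (-0.30)(0.00)] = 0.0400
  C_13 = (-0.05)(-0.10) − (0.90)(0.00) = 0.0050
  C_21 = −[(-0.25)(0.80) − (-0.40)(-0.10)] = 0.2400
  C_22 = (0.90)(0.80) − (-0.40)(0.00) = 0.7200
  C_23 = −[(0.90)(-0.10) − (-0.25)(0.00)] = 0.0900
  C_31 = (-0.25)(-0.30) − (-0.40)(0.90) = 0.4350
  C_32 = −[(0.90)(-0.30) − (-0.40)(-0.05)] = 0.2900
  C_33 = (0.90)(0.90) − (-0.25)(-0.05) = 0.7975
det(I−A) = Σ_j (I−A)_1j·C_1j = (0.90)(0.6900) + (-0.25)(0.0400) + (-0.40)(0.0050) = 0.6090
adj(I−A) = Cᵀ =
  [ 0.6900   0.2400   0.4350]
  [ 0.0400   0.7200   0.2900]
  [ 0.0050   0.0900   0.7975]
(I − A)⁻¹ = adj(I−A) / det(I−A) ≈
  [   1.1330     0.3941     0.7143]
  [   0.0657     1.1823     0.4762]
  [   0.0082     0.1478     1.3095]
Δx = (I − A)⁻¹ Δd with Δd having +15 in the Machinery component and 0 elsewhere.
So Δx_1 = L_13 · (+15), where L_13 = adj(I−A)_13 / det(I−A) = 0.4350 / 0.6090.
Δx_1 = 0.4350 × (+15) / 0.6090 = 6.525 / 0.6090 ≈ 10.7.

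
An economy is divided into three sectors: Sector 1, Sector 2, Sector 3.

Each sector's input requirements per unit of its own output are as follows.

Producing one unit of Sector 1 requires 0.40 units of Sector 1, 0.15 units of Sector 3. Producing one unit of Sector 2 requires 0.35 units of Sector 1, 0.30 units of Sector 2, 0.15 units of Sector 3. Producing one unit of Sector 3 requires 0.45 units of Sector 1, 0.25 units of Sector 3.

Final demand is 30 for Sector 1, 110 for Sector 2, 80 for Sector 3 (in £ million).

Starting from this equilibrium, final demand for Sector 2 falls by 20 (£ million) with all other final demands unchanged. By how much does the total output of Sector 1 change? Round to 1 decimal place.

I − A =
  [   0.60    -0.35    -0.45]
  [   0.00     0.70     0.00]
  [  -0.15    -0.15     0.75]
Cofactors of I−A, C_ij = (−1)^(i+j)·(minor ij) (rows/columns in the sector order above):
  C_11 = (0.70)(0.75) − (0.00)(-0.15) = 0.5250
  C_12 = −[(0.00)(0.75) − (0.00)(-0.15)] = 0.0000
  C_13 = (0.00)(-0.15) − (0.70)(-0.15) = 0.1050
  C_21 = −[(-0.35)(0.75) − (-0.45)(-0.15)] = 0.3300
  C_22 = (0.60)(0.75) − (-0.45)(-0.15) = 0.3825
  C_23 = −[(0.60)(-0.15) − (-0.35)(-0.15)] = 0.1425
  C_31 = (-0.35)(0.00) − (-0.45)(0.70) = 0.3150
  C_32 = −[(0.60)(0.00) − (-0.45)(0.00)] = 0.0000
  C_33 = (0.60)(0.70) − (-0.35)(0.00) = 0.4200
det(I−A) = Σ_j (I−A)_1j·C_1j = (0.60)(0.5250) + (-0.35)(0.0000) + (-0.45)(0.1050) = 0.26775
adj(I−A) = Cᵀ =
  [ 0.5250   0.3300   0.3150]
  [ 0.0000   0.3825   0.0000]
  [ 0.1050   0.1425   0.4200]
(I − A)⁻¹ = adj(I−A) / det(I−A) ≈
  [   1.9608     1.2325     1.1765]
  [   0.0000     1.4286     0.0000]
  [   0.3922     0.5322     1.5686]
Δx = (I − A)⁻¹ Δd with Δd having -20 in the Sector 2 component and 0 elsewhere.
So Δx_1 = L_12 · (-20), where L_12 = adj(I−A)_12 / det(I−A) = 0.3300 / 0.26775.
Δx_1 = 0.3300 × (-20) / 0.26775 = -6.60 / 0.26775 ≈ -24.6.

Δx_1 = -24.6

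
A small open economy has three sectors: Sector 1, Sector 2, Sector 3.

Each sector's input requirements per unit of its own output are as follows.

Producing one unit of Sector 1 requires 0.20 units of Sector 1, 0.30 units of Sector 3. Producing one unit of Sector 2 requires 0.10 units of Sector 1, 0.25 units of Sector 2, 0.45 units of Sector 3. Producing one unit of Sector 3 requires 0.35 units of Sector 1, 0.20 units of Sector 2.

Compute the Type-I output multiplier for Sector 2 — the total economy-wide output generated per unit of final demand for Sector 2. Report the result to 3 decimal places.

I − A =
  [   0.80    -0.10    -0.35]
  [   0.00     0.75    -0.20]
  [  -0.30    -0.45     1.00]
Cofactors of I−A, C_ij = (−1)^(i+j)·(minor ij) (rows/columns in the sector order above):
  C_11 = (0.75)(1.00) − (-0.20)(-0.45) = 0.6600
  C_12 = −[(0.00)(1.00) − (-0.20)(-0.30)] = 0.0600
  C_13 = (0.00)(-0.45) − (0.75)(-0.30) = 0.2250
  C_21 = −[(-0.10)(1.00) − (-0.35)(-0.45)] = 0.2575
  C_22 = (0.80)(1.00) − (-0.35)(-0.30) = 0.6950
  C_23 = −[(0.80)(-0.45) − (-0.10)(-0.30)] = 0.3900
  C_31 = (-0.10)(-0.20) − (-0.35)(0.75) = 0.2825
  C_32 = −[(0.80)(-0.20) − (-0.35)(0.00)] = 0.1600
  C_33 = (0.80)(0.75) − (-0.10)(0.00) = 0.6000
det(I−A) = Σ_j (I−A)_1j·C_1j = (0.80)(0.6600) + (-0.10)(0.0600) + (-0.35)(0.2250) = 0.44325
adj(I−A) = Cᵀ =
  [ 0.6600   0.2575   0.2825]
  [ 0.0600   0.6950   0.1600]
  [ 0.2250   0.3900   0.6000]
(I − A)⁻¹ = adj(I−A) / det(I−A) ≈
  [   1.4890     0.5809     0.6373]
  [   0.1354     1.5680     0.3610]
  [   0.5076     0.8799     1.3536]
The output multiplier for sector j is the column-j sum of the Leontief inverse (I − A)⁻¹ = adj(I−A) / det(I−A).
Column 2 of adj(I−A): (0.2575, 0.6950, 0.3900); det(I−A) = 0.44325.
m_2 = (0.2575 + 0.6950 + 0.3900) / 0.44325 = 1.3425 / 0.44325 ≈ 3.029.

m_2 = 3.029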